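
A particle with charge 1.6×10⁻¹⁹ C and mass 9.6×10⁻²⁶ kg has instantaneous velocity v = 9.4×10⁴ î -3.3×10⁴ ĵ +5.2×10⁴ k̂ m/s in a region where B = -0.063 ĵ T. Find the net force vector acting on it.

v×B = (3280, 0, -5920) N/C.
F = q v×B = (1.6×10⁻¹⁹ C)·(3280, 0, -5920) = (5.24×10⁻¹⁶, 0, -9.48×10⁻¹⁶) N.

F ≈ (5.24×10⁻¹⁶, 0, -9.48×10⁻¹⁶) N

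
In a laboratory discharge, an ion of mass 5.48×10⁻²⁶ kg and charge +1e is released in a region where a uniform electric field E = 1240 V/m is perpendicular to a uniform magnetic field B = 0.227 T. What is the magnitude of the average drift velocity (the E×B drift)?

v_d ≈ 5460 m/s

In crossed fields the guiding centre drifts at v_d = |E×B|/B² = E/B, independent of charge and mass.
v_d = 1240/0.227 = 5460 m/s.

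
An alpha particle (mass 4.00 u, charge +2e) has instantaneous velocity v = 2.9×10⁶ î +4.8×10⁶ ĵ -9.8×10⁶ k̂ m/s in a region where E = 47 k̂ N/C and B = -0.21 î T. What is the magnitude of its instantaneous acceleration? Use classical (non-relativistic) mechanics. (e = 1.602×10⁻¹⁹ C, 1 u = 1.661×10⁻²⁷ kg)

|a| ≈ 1.11×10¹⁴ m/s²

v×B = (0, 2.06×10⁶, 1.01×10⁶) N/C.
E + v×B = (0, 2.06×10⁶, 1.01×10⁶) N/C.
F = q(E + v×B) = (3.204×10⁻¹⁹ C)·(0, 2.06×10⁶, 1.01×10⁶) = (0, 6.59×10⁻¹³, 3.23×10⁻¹³) N.
|a| = |F|/m = 7.342×10⁻¹³/6.644×10⁻²⁷ ≈ 1.11×10¹⁴ m/s².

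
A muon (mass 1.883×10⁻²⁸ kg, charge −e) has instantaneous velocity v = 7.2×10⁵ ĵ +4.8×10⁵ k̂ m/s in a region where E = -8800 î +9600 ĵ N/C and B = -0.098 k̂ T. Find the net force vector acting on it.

F ≈ (1.27×10⁻¹⁴, -1.54×10⁻¹⁵, 0) N

v×B = (-7.06×10⁴, 0, 0) N/C.
E + v×B = (-7.94×10⁴, 9600, 0) N/C.
F = q(E + v×B) = (−1.602×10⁻¹⁹ C)·(-7.94×10⁴, 9600, 0) = (1.27×10⁻¹⁴, -1.54×10⁻¹⁵, 0) N.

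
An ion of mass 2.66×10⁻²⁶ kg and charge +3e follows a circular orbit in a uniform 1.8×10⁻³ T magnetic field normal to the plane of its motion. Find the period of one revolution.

T ≈ 1.9×10⁻⁴ s

The cyclotron period depends only on m, q, B: T = 2πm/(|q|B).
T = 2π(2.66×10⁻²⁶)/((4.806×10⁻¹⁹)(1.8×10⁻³)) ≈ 1.9×10⁻⁴ s.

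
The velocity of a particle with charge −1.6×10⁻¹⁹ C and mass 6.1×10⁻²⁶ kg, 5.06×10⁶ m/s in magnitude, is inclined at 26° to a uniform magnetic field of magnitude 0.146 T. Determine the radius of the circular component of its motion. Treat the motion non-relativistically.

r ≈ 5.79 m

v⊥ = v sinθ = 5.06×10⁶·sin26° ≈ 2.218×10⁶ m/s.
r = m v⊥/(|q|B) = (6.1×10⁻²⁶)(2.218×10⁶)/((1.6×10⁻¹⁹)(0.146)) ≈ 5.79 m.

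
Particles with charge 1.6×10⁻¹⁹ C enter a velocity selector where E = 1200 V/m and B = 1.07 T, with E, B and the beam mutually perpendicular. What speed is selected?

Straight-line motion ⇒ electric and magnetic forces cancel, so E = vB.
v = E/B = 1200/1.07 = 1120 m/s.

v = 1120 m/s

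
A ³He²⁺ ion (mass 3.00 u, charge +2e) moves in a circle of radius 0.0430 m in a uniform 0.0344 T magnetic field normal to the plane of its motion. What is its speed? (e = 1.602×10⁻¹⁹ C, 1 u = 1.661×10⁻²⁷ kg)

From |q|vB = mv²/r, v = |q|Br/m.
v = (3.204×10⁻¹⁹)(0.0344)(0.0430)/4.983×10⁻²⁷ ≈ 9.51×10⁴ m/s.

v ≈ 9.51×10⁴ m/s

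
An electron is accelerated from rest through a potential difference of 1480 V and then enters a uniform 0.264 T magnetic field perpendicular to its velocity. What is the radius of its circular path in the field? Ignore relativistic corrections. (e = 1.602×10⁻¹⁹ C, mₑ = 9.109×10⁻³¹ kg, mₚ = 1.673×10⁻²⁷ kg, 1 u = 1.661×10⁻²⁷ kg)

Acceleration: |q|V = ½mv² ⇒ v = √(2|q|V/m) = √(2·1.602×10⁻¹⁹·1480/9.109×10⁻³¹) ≈ 2.282×10⁷ m/s.
In the field: r = mv/(|q|B) = (9.109×10⁻³¹)(2.282×10⁷)/((1.602×10⁻¹⁹)(0.264)) ≈ 4.91×10⁻⁴ m.

r ≈ 4.91×10⁻⁴ m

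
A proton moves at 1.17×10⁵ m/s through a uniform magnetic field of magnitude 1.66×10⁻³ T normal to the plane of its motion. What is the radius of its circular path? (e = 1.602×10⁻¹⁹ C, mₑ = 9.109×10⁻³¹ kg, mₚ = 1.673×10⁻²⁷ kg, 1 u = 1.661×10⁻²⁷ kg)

r ≈ 0.736 m

The magnetic force provides the centripetal force: |q|vB = mv²/r.
r = mv/(|q|B) = (1.673×10⁻²⁷)(1.17×10⁵)/((1.602×10⁻¹⁹)(1.66×10⁻³)) ≈ 0.736 m.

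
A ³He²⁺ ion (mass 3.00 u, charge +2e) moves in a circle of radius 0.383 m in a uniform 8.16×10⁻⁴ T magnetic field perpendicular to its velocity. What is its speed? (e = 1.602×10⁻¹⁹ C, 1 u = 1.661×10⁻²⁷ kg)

v ≈ 2.01×10⁴ m/s

From |q|vB = mv²/r, v = |q|Br/m.
v = (3.204×10⁻¹⁹)(8.16×10⁻⁴)(0.383)/4.983×10⁻²⁷ ≈ 2.01×10⁴ m/s.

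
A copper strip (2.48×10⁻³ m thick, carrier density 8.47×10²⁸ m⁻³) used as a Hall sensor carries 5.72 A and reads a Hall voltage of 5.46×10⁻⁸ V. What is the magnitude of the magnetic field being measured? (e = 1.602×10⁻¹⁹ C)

B ≈ 0.321 T

From V_H = IB/(n e t), B = V_H n e t / I.
B = (5.46×10⁻⁸)(8.47×10²⁸)(1.602×10⁻¹⁹)(2.48×10⁻³)/5.72 ≈ 0.321 T.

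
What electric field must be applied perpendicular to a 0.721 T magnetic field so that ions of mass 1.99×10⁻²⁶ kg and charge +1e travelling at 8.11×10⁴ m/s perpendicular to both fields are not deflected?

E = 5.85×10⁴ V/m

For straight-line motion qE = qvB, so E = vB.
E = 8.11×10⁴ × 0.721 = 5.85×10⁴ V/m.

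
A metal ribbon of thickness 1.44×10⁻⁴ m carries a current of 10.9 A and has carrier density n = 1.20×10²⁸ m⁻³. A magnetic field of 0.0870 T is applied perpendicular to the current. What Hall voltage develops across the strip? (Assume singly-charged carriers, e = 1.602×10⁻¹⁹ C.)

V_H ≈ 3.43×10⁻⁶ V

V_H = IB/(n e t).
V_H = (10.9)(0.0870)/((1.20×10²⁸)(1.602×10⁻¹⁹)(1.44×10⁻⁴)) ≈ 3.43×10⁻⁶ V.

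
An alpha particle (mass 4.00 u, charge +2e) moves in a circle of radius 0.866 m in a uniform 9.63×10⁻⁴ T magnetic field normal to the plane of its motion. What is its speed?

v ≈ 4.02×10⁴ m/s

From |q|vB = mv²/r, v = |q|Br/m.
v = (3.204×10⁻¹⁹)(9.63×10⁻⁴)(0.866)/6.644×10⁻²⁷ ≈ 4.02×10⁴ m/s.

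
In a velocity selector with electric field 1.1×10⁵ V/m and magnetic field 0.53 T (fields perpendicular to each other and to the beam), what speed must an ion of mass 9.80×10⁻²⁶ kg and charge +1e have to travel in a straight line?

For undeflected motion the electric and magnetic forces balance: qE = qvB.
v = E/B = 1.1×10⁵/0.53 = 2.1×10⁵ m/s.

v = 2.1×10⁵ m/s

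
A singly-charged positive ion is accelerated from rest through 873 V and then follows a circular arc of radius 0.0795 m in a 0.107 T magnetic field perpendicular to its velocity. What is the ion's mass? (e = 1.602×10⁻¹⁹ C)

m ≈ 6.64×10⁻²⁷ kg

Combine |q|V = ½mv² and r = mv/(|q|B): eliminate v to get m = qB²r²/(2V).
m = (1.602×10⁻¹⁹)(0.107)²(0.0795)²/(2·873) ≈ 6.64×10⁻²⁷ kg.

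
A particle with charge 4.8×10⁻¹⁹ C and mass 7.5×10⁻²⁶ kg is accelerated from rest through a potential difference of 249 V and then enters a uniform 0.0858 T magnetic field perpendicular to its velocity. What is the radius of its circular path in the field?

r ≈ 0.103 m

Acceleration: |q|V = ½mv² ⇒ v = √(2|q|V/m) = √(2·4.8×10⁻¹⁹·249/7.5×10⁻²⁶) ≈ 5.646×10⁴ m/s.
In the field: r = mv/(|q|B) = (7.5×10⁻²⁶)(5.646×10⁴)/((4.8×10⁻¹⁹)(0.0858)) ≈ 0.103 m.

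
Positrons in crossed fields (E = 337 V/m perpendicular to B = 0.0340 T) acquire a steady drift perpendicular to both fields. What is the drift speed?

v_d ≈ 9910 m/s

The steady drift has the magnetic force balancing the electric force, so v_d = E/B.
v_d = 337/0.0340 = 9910 m/s.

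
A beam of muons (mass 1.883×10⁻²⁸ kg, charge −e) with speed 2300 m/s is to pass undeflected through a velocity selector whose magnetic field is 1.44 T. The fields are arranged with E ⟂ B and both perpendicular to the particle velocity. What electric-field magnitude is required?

E = 3310 V/m

For straight-line motion qE = qvB, so E = vB.
E = 2300 × 1.44 = 3310 V/m.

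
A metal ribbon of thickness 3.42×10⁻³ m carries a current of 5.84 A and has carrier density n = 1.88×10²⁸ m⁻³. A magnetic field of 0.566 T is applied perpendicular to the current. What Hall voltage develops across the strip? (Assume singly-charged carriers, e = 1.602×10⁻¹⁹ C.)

V_H ≈ 3.21×10⁻⁷ V

V_H = IB/(n e t).
V_H = (5.84)(0.566)/((1.88×10²⁸)(1.602×10⁻¹⁹)(3.42×10⁻³)) ≈ 3.21×10⁻⁷ V.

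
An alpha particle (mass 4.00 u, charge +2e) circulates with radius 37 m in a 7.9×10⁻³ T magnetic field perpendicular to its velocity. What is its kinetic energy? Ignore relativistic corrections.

v = |q|Br/m, then KE = ½mv² = (qBr)²/(2m).
v = (3.204×10⁻¹⁹)(7.9×10⁻³)(37)/6.644×10⁻²⁷ ≈ 1.410×10⁷ m/s.
KE = ½(6.644×10⁻²⁷)(1.410×10⁷)² ≈ 6.6×10⁻¹³ J = 4.1×10⁶ eV.

KE ≈ 4.1×10⁶ eV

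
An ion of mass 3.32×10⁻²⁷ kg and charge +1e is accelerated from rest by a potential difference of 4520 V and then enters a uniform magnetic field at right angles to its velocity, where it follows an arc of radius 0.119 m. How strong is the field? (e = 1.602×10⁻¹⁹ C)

v = √(2|q|V/m) = √(2·1.602×10⁻¹⁹·4520/3.32×10⁻²⁷) ≈ 6.605×10⁵ m/s.
B = mv/(|q|r) = (3.32×10⁻²⁷)(6.605×10⁵)/((1.602×10⁻¹⁹)(0.119)) ≈ 0.115 T.

B ≈ 0.115 T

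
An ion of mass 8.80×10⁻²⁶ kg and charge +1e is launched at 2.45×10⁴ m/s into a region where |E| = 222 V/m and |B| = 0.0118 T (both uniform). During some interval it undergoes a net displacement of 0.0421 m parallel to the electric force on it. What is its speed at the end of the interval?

v_f ≈ 2.52×10⁴ m/s

B does no work; ΔKE = |q|E d.
½mv_f² = ½mv₀² + |q|Ed = ½(8.80×10⁻²⁶)(2.45×10⁴)² + (1.602×10⁻¹⁹)(222)(0.0421) ≈ 2.641×10⁻¹⁷ J + 1.497×10⁻¹⁸ J ≈ 2.791×10⁻¹⁷ J.
v_f = √(2·2.791×10⁻¹⁷/8.80×10⁻²⁶) ≈ 2.52×10⁴ m/s.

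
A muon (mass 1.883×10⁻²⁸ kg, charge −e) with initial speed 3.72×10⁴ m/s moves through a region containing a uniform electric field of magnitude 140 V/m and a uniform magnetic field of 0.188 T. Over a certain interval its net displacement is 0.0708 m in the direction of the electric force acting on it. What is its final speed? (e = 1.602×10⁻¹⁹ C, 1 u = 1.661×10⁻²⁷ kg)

v_f ≈ 1.35×10⁵ m/s

B does no work; ΔKE = |q|E d.
½mv_f² = ½mv₀² + |q|Ed = ½(1.883×10⁻²⁸)(3.72×10⁴)² + (1.602×10⁻¹⁹)(140)(0.0708) ≈ 1.303×10⁻¹⁹ J + 1.588×10⁻¹⁸ J ≈ 1.718×10⁻¹⁸ J.
v_f = √(2·1.718×10⁻¹⁸/1.883×10⁻²⁸) ≈ 1.35×10⁵ m/s.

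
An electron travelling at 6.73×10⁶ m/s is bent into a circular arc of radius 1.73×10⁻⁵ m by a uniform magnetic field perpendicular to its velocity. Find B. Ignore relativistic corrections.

From |q|vB = mv²/r, B = mv/(|q|r).
B = (9.109×10⁻³¹)(6.73×10⁶)/((1.602×10⁻¹⁹)(1.73×10⁻⁵)) ≈ 2.21 T.

B ≈ 2.21 T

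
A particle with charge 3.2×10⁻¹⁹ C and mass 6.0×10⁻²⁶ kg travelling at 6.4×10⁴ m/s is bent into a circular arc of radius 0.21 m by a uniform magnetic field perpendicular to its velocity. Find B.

From |q|vB = mv²/r, B = mv/(|q|r).
B = (6.0×10⁻²⁶)(6.4×10⁴)/((3.2×10⁻¹⁹)(0.21)) ≈ 0.057 T.

B ≈ 0.057 T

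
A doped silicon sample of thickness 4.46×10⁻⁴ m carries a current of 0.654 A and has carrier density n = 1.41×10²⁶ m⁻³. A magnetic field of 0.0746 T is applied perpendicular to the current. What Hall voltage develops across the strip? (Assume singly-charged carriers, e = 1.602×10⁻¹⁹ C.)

V_H ≈ 4.84×10⁻⁶ V

V_H = IB/(n e t).
V_H = (0.654)(0.0746)/((1.41×10²⁶)(1.602×10⁻¹⁹)(4.46×10⁻⁴)) ≈ 4.84×10⁻⁶ V.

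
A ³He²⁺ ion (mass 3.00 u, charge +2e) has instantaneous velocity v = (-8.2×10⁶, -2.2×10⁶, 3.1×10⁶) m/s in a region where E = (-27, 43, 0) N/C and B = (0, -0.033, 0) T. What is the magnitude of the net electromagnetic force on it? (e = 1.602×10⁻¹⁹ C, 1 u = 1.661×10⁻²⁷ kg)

v×B = (1.02×10⁵, 0, 2.71×10⁵) N/C.
E + v×B = (1.02×10⁵, 43.0, 2.71×10⁵) N/C.
F = q(E + v×B) = (3.204×10⁻¹⁹ C)·(1.02×10⁵, 43.0, 2.71×10⁵) = (3.28×10⁻¹⁴, 1.38×10⁻¹⁷, 8.67×10⁻¹⁴) N.
|F| = 9.27×10⁻¹⁴ N.

|F| ≈ 9.27×10⁻¹⁴ N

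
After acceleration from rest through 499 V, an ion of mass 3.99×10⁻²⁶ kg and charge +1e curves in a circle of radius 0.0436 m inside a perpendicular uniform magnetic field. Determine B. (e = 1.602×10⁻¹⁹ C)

v = √(2|q|V/m) = √(2·1.602×10⁻¹⁹·499/3.99×10⁻²⁶) ≈ 6.330×10⁴ m/s.
B = mv/(|q|r) = (3.99×10⁻²⁶)(6.330×10⁴)/((1.602×10⁻¹⁹)(0.0436)) ≈ 0.362 T.

B ≈ 0.362 T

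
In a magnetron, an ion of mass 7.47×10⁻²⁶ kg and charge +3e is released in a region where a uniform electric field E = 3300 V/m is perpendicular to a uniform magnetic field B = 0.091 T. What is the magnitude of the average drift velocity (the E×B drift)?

The E×B drift speed is v_d = E/B.
v_d = 3300/0.091 = 3.6×10⁴ m/s.

v_d ≈ 3.6×10⁴ m/s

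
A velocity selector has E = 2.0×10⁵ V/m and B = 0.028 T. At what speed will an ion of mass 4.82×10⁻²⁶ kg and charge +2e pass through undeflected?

For undeflected motion the electric and magnetic forces balance: qE = qvB.
v = E/B = 2.0×10⁵/0.028 = 7.1×10⁶ m/s.

v = 7.1×10⁶ m/s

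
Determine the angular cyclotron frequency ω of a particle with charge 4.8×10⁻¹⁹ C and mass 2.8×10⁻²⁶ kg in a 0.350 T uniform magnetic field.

ω ≈ 6.00×10⁶ rad/s

ω = |q|B/m.
ω = (4.8×10⁻¹⁹)(0.350)/2.8×10⁻²⁶ ≈ 6.00×10⁶ rad/s.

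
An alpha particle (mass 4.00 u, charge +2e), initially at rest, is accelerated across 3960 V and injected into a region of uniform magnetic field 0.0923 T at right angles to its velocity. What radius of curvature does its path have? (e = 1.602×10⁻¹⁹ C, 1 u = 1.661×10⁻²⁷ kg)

r ≈ 0.139 m

Acceleration: |q|V = ½mv² ⇒ v = √(2|q|V/m) = √(2·3.204×10⁻¹⁹·3960/6.644×10⁻²⁷) ≈ 6.180×10⁵ m/s.
In the field: r = mv/(|q|B) = (6.644×10⁻²⁷)(6.180×10⁵)/((3.204×10⁻¹⁹)(0.0923)) ≈ 0.139 m.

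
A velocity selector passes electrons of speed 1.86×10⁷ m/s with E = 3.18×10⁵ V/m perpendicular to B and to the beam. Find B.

B = 0.0171 T

Balance of forces in the selector: qE = qvB ⇒ B = E/v.
B = 3.18×10⁵/1.86×10⁷ = 0.0171 T.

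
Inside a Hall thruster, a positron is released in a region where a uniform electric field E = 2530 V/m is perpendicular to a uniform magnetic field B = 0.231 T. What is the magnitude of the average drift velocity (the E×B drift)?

The steady drift has the magnetic force balancing the electric force, so v_d = E/B.
v_d = 2530/0.231 = 1.10×10⁴ m/s.

v_d ≈ 1.10×10⁴ m/s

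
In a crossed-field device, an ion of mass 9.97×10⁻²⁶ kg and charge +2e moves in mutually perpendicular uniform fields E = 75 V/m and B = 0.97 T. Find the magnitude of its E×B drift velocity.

In crossed fields the guiding centre drifts at v_d = |E×B|/B² = E/B, independent of charge and mass.
v_d = 75/0.97 = 77 m/s.

v_d ≈ 77 m/s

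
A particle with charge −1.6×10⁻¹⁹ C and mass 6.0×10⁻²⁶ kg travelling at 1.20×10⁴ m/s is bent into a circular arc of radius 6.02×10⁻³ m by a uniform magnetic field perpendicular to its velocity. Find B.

From |q|vB = mv²/r, B = mv/(|q|r).
B = (6.0×10⁻²⁶)(1.20×10⁴)/((1.6×10⁻¹⁹)(6.02×10⁻³)) ≈ 0.748 T.

B ≈ 0.748 T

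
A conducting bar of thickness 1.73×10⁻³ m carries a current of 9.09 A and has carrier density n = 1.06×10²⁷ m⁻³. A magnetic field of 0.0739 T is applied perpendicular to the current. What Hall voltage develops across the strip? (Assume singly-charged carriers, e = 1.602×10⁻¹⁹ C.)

V_H ≈ 2.29×10⁻⁶ V

V_H = IB/(n e t).
V_H = (9.09)(0.0739)/((1.06×10²⁷)(1.602×10⁻¹⁹)(1.73×10⁻³)) ≈ 2.29×10⁻⁶ V.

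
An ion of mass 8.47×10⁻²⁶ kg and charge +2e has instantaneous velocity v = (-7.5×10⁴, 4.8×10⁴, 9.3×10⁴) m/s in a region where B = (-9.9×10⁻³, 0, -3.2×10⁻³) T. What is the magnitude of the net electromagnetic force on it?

|F| ≈ 4.05×10⁻¹⁶ N

v×B = (-154, -1160, 475) N/C.
F = q v×B = (3.204×10⁻¹⁹ C)·(-154, -1160, 475) = (-4.92×10⁻¹⁷, -3.72×10⁻¹⁶, 1.52×10⁻¹⁶) N.
|F| = 4.05×10⁻¹⁶ N.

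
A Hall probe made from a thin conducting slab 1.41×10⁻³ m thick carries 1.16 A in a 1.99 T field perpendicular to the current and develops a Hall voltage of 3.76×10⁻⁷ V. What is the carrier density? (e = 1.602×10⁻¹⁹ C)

From V_H = IB/(n e t), n = IB/(V_H e t).
n = (1.16)(1.99)/((3.76×10⁻⁷)(1.602×10⁻¹⁹)(1.41×10⁻³)) ≈ 2.72×10²⁸ m⁻³.

n ≈ 2.72×10²⁸ m⁻³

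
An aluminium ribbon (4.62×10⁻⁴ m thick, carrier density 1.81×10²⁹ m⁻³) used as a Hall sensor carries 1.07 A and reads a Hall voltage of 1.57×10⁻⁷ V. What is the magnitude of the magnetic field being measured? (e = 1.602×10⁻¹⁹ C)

B ≈ 1.97 T

From V_H = IB/(n e t), B = V_H n e t / I.
B = (1.57×10⁻⁷)(1.81×10²⁹)(1.602×10⁻¹⁹)(4.62×10⁻⁴)/1.07 ≈ 1.97 T.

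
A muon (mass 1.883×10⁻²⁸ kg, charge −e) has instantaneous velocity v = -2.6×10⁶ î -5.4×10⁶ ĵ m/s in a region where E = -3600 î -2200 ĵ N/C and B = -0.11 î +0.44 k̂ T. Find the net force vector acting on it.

F ≈ (3.81×10⁻¹³, -1.83×10⁻¹³, 9.52×10⁻¹⁴) N

v×B = (-2.38×10⁶, 1.14×10⁶, -5.94×10⁵) N/C.
E + v×B = (-2.38×10⁶, 1.14×10⁶, -5.94×10⁵) N/C.
F = q(E + v×B) = (−1.602×10⁻¹⁹ C)·(-2.38×10⁶, 1.14×10⁶, -5.94×10⁵) = (3.81×10⁻¹³, -1.83×10⁻¹³, 9.52×10⁻¹⁴) N.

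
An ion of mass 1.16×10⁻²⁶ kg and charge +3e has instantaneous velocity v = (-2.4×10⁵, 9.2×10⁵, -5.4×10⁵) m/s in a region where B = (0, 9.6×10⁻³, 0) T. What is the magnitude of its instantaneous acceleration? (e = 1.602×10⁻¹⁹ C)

|a| ≈ 2.35×10¹¹ m/s²

v×B = (5180, 0, -2300) N/C.
F = q v×B = (4.806×10⁻¹⁹ C)·(5180, 0, -2300) = (2.49×10⁻¹⁵, 0, -1.11×10⁻¹⁵) N.
|a| = |F|/m = 2.726×10⁻¹⁵/1.16×10⁻²⁶ ≈ 2.35×10¹¹ m/s².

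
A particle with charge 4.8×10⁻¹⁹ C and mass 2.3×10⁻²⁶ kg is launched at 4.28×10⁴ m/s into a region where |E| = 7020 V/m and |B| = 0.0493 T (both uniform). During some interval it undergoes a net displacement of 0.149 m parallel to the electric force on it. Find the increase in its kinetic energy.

ΔKE ≈ 5.02×10⁻¹⁶ J

The magnetic force is always ⟂ v and does no work; only the electric force changes KE.
ΔKE = F_E · d = |q|E d = (4.8×10⁻¹⁹)(7020)(0.149) ≈ 5.02×10⁻¹⁶ J.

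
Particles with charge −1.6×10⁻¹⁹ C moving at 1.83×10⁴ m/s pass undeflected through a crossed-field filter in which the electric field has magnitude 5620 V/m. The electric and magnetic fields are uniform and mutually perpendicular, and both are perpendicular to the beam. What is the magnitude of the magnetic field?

Balance of forces in the selector: qE = qvB ⇒ B = E/v.
B = 5620/1.83×10⁴ = 0.307 T.

B = 0.307 T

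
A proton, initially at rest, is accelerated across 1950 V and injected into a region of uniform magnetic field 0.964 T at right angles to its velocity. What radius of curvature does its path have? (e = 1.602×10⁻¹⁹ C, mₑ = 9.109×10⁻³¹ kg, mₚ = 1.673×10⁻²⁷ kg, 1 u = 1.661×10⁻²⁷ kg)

Acceleration: |q|V = ½mv² ⇒ v = √(2|q|V/m) = √(2·1.602×10⁻¹⁹·1950/1.673×10⁻²⁷) ≈ 6.111×10⁵ m/s.
In the field: r = mv/(|q|B) = (1.673×10⁻²⁷)(6.111×10⁵)/((1.602×10⁻¹⁹)(0.964)) ≈ 6.62×10⁻³ m.

r ≈ 6.62×10⁻³ m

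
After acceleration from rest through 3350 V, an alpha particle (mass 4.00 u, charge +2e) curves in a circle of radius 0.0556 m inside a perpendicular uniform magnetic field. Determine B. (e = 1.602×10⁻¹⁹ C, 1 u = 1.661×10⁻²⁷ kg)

B ≈ 0.212 T

v = √(2|q|V/m) = √(2·3.204×10⁻¹⁹·3350/6.644×10⁻²⁷) ≈ 5.684×10⁵ m/s.
B = mv/(|q|r) = (6.644×10⁻²⁷)(5.684×10⁵)/((3.204×10⁻¹⁹)(0.0556)) ≈ 0.212 T.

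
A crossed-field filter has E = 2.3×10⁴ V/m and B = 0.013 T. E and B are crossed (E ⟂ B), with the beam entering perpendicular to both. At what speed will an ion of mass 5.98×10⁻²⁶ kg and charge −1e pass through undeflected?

For undeflected motion the electric and magnetic forces balance: qE = qvB.
v = E/B = 2.3×10⁴/0.013 = 1.8×10⁶ m/s.

v = 1.8×10⁶ m/s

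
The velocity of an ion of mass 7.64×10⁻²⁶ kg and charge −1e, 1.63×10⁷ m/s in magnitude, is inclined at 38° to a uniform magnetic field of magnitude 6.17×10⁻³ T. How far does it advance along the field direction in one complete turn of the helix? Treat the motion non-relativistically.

p ≈ 6240 m

v∥ = v cosθ = 1.63×10⁷·cos38° ≈ 1.284×10⁷ m/s.
T = 2πm/(|q|B) = 2π(7.64×10⁻²⁶)/((1.602×10⁻¹⁹)(6.17×10⁻³)) ≈ 4.857×10⁻⁴ s.
pitch = v∥ T = (1.284×10⁷)(4.857×10⁻⁴) ≈ 6240 m.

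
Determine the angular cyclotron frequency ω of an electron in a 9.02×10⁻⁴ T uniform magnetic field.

ω ≈ 1.59×10⁸ rad/s

ω = |q|B/m.
ω = (1.602×10⁻¹⁹)(9.02×10⁻⁴)/9.109×10⁻³¹ ≈ 1.59×10⁸ rad/s.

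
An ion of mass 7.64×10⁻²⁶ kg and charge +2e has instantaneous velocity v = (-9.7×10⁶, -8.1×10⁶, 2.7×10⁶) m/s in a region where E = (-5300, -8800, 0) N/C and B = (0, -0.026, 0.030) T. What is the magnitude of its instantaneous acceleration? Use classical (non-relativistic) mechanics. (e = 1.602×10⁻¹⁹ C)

v×B = (-1.73×10⁵, 2.91×10⁵, 2.52×10⁵) N/C.
E + v×B = (-1.78×10⁵, 2.82×10⁵, 2.52×10⁵) N/C.
F = q(E + v×B) = (3.204×10⁻¹⁹ C)·(-1.78×10⁵, 2.82×10⁵, 2.52×10⁵) = (-5.71×10⁻¹⁴, 9.04×10⁻¹⁴, 8.08×10⁻¹⁴) N.
|a| = |F|/m = 1.340×10⁻¹³/7.64×10⁻²⁶ ≈ 1.75×10¹² m/s².

|a| ≈ 1.75×10¹² m/s²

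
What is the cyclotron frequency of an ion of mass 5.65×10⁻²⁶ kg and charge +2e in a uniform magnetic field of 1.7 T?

f ≈ 1.5×10⁶ Hz

f = |q|B/(2πm).
f = (3.204×10⁻¹⁹)(1.7)/(2π·5.65×10⁻²⁶) ≈ 1.5×10⁶ Hz.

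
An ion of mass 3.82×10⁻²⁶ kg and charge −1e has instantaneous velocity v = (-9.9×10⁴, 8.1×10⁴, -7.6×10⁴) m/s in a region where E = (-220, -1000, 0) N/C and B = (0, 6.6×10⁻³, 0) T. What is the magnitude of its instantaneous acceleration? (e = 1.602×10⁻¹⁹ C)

v×B = (502, 0, -653) N/C.
E + v×B = (282, -1000, -653) N/C.
F = q(E + v×B) = (−1.602×10⁻¹⁹ C)·(282, -1000, -653) = (-4.51×10⁻¹⁷, 1.60×10⁻¹⁶, 1.05×10⁻¹⁶) N.
|a| = |F|/m = 1.966×10⁻¹⁶/3.82×10⁻²⁶ ≈ 5.15×10⁹ m/s².

|a| ≈ 5.15×10⁹ m/s²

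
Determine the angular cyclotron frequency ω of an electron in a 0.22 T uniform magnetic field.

ω = |q|B/m.
ω = (1.602×10⁻¹⁹)(0.22)/9.109×10⁻³¹ ≈ 3.9×10¹⁰ rad/s.

ω ≈ 3.9×10¹⁰ rad/s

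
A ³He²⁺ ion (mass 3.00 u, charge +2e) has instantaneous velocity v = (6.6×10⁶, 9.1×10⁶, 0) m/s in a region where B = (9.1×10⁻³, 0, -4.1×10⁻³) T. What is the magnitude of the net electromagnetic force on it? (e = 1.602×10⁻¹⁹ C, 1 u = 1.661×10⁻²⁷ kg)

|F| ≈ 3.04×10⁻¹⁴ N

v×B = (-3.73×10⁴, 2.71×10⁴, -8.28×10⁴) N/C.
F = q v×B = (3.204×10⁻¹⁹ C)·(-3.73×10⁴, 2.71×10⁴, -8.28×10⁴) = (-1.20×10⁻¹⁴, 8.67×10⁻¹⁵, -2.65×10⁻¹⁴) N.
|F| = 3.04×10⁻¹⁴ N.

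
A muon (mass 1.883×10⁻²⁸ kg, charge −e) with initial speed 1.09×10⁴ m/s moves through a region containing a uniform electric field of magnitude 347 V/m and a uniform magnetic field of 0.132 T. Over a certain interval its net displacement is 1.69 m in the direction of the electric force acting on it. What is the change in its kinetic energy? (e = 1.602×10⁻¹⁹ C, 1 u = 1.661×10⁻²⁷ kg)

ΔKE ≈ 9.39×10⁻¹⁷ J

The magnetic force is always ⟂ v and does no work; only the electric force changes KE.
ΔKE = F_E · d = |q|E d = (1.602×10⁻¹⁹)(347)(1.69) ≈ 9.39×10⁻¹⁷ J.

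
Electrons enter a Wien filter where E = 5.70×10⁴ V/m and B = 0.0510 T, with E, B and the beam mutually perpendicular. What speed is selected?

v = 1.12×10⁶ m/s

Straight-line motion ⇒ electric and magnetic forces cancel, so E = vB.
v = E/B = 5.70×10⁴/0.0510 = 1.12×10⁶ m/s.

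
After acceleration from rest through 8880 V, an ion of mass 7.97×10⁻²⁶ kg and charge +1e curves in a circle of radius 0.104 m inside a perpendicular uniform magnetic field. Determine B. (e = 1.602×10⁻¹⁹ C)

B ≈ 0.904 T

v = √(2|q|V/m) = √(2·1.602×10⁻¹⁹·8880/7.97×10⁻²⁶) ≈ 1.889×10⁵ m/s.
B = mv/(|q|r) = (7.97×10⁻²⁶)(1.889×10⁵)/((1.602×10⁻¹⁹)(0.104)) ≈ 0.904 T.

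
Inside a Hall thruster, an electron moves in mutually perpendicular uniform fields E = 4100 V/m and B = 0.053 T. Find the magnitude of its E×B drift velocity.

v_d ≈ 7.7×10⁴ m/s

In crossed fields the guiding centre drifts at v_d = |E×B|/B² = E/B, independent of charge and mass.
v_d = 4100/0.053 = 7.7×10⁴ m/s.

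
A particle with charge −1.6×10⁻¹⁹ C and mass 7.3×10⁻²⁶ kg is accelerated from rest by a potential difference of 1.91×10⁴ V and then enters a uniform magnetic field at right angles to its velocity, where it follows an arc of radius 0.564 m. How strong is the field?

v = √(2|q|V/m) = √(2·1.6×10⁻¹⁹·1.91×10⁴/7.3×10⁻²⁶) ≈ 2.894×10⁵ m/s.
B = mv/(|q|r) = (7.3×10⁻²⁶)(2.894×10⁵)/((1.6×10⁻¹⁹)(0.564)) ≈ 0.234 T.

B ≈ 0.234 T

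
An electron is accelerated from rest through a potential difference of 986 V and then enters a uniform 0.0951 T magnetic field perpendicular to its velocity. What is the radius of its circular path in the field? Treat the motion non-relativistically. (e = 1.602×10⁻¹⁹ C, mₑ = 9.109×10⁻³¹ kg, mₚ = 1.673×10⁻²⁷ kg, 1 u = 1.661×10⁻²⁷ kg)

r ≈ 1.11×10⁻³ m

Acceleration: |q|V = ½mv² ⇒ v = √(2|q|V/m) = √(2·1.602×10⁻¹⁹·986/9.109×10⁻³¹) ≈ 1.862×10⁷ m/s.
In the field: r = mv/(|q|B) = (9.109×10⁻³¹)(1.862×10⁷)/((1.602×10⁻¹⁹)(0.0951)) ≈ 1.11×10⁻³ m.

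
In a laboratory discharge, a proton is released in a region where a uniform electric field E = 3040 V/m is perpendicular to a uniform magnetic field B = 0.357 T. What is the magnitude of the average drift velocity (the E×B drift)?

v_d ≈ 8520 m/s

In crossed fields the guiding centre drifts at v_d = |E×B|/B² = E/B, independent of charge and mass.
v_d = 3040/0.357 = 8520 m/s.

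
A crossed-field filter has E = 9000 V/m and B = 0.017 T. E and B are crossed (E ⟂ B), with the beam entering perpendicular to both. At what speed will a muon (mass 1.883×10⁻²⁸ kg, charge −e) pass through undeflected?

v = 5.3×10⁵ m/s

For undeflected motion the electric and magnetic forces balance: qE = qvB.
v = E/B = 9000/0.017 = 5.3×10⁵ m/s.
The result is independent of the particle's charge and mass.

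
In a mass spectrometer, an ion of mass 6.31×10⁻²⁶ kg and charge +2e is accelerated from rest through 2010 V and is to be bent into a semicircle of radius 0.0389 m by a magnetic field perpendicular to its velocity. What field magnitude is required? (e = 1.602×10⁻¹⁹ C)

v = √(2|q|V/m) = √(2·3.204×10⁻¹⁹·2010/6.31×10⁻²⁶) ≈ 1.429×10⁵ m/s.
B = mv/(|q|r) = (6.31×10⁻²⁶)(1.429×10⁵)/((3.204×10⁻¹⁹)(0.0389)) ≈ 0.723 T.

B ≈ 0.723 T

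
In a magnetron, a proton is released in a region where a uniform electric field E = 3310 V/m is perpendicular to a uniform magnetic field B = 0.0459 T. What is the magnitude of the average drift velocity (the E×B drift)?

In crossed fields the guiding centre drifts at v_d = |E×B|/B² = E/B, independent of charge and mass.
v_d = 3310/0.0459 = 7.21×10⁴ m/s.

v_d ≈ 7.21×10⁴ m/s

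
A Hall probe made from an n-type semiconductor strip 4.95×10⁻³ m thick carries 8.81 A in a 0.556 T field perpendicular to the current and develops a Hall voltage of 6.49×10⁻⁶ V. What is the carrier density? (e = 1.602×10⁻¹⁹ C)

n ≈ 9.52×10²⁶ m⁻³

From V_H = IB/(n e t), n = IB/(V_H e t).
n = (8.81)(0.556)/((6.49×10⁻⁶)(1.602×10⁻¹⁹)(4.95×10⁻³)) ≈ 9.52×10²⁶ m⁻³.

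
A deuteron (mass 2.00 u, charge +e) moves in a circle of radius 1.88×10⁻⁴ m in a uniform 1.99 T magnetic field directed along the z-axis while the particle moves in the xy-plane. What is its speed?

From |q|vB = mv²/r, v = |q|Br/m.
v = (1.602×10⁻¹⁹)(1.99)(1.88×10⁻⁴)/3.322×10⁻²⁷ ≈ 1.80×10⁴ m/s.

v ≈ 1.80×10⁴ m/s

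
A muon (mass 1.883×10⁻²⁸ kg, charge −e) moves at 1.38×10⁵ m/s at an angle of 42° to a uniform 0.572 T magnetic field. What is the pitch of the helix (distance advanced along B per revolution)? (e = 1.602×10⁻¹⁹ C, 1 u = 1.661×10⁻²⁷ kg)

p ≈ 1.32×10⁻³ m

v∥ = v cosθ = 1.38×10⁵·cos42° ≈ 1.026×10⁵ m/s.
T = 2πm/(|q|B) = 2π(1.883×10⁻²⁸)/((1.602×10⁻¹⁹)(0.572)) ≈ 1.291×10⁻⁸ s.
pitch = v∥ T = (1.026×10⁵)(1.291×10⁻⁸) ≈ 1.32×10⁻³ m.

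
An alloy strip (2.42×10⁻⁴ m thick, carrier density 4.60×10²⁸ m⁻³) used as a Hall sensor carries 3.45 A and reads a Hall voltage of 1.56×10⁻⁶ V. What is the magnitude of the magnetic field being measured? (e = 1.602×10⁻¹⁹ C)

From V_H = IB/(n e t), B = V_H n e t / I.
B = (1.56×10⁻⁶)(4.60×10²⁸)(1.602×10⁻¹⁹)(2.42×10⁻⁴)/3.45 ≈ 0.806 T.

B ≈ 0.806 T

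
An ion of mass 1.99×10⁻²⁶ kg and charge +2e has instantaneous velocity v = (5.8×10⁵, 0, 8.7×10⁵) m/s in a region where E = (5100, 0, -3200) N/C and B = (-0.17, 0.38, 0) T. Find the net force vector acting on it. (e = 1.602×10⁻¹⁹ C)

F ≈ (-1.04×10⁻¹³, -4.74×10⁻¹⁴, 6.96×10⁻¹⁴) N

v×B = (-3.31×10⁵, -1.48×10⁵, 2.20×10⁵) N/C.
E + v×B = (-3.26×10⁵, -1.48×10⁵, 2.17×10⁵) N/C.
F = q(E + v×B) = (3.204×10⁻¹⁹ C)·(-3.26×10⁵, -1.48×10⁵, 2.17×10⁵) = (-1.04×10⁻¹³, -4.74×10⁻¹⁴, 6.96×10⁻¹⁴) N.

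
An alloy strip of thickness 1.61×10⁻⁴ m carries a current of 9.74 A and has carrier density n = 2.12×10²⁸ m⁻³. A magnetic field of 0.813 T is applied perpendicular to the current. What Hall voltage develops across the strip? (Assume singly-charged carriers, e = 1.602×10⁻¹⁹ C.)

V_H = IB/(n e t).
V_H = (9.74)(0.813)/((2.12×10²⁸)(1.602×10⁻¹⁹)(1.61×10⁻⁴)) ≈ 1.45×10⁻⁵ V.

V_H ≈ 1.45×10⁻⁵ V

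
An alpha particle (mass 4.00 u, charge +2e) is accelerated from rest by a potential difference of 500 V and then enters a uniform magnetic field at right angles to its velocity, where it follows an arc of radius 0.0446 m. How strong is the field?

v = √(2|q|V/m) = √(2·3.204×10⁻¹⁹·500/6.644×10⁻²⁷) ≈ 2.196×10⁵ m/s.
B = mv/(|q|r) = (6.644×10⁻²⁷)(2.196×10⁵)/((3.204×10⁻¹⁹)(0.0446)) ≈ 0.102 T.

B ≈ 0.102 T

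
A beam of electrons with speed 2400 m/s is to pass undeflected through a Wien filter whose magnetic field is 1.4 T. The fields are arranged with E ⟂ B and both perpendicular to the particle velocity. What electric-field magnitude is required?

E = 3400 V/m

For straight-line motion qE = qvB, so E = vB.
E = 2400 × 1.4 = 3400 V/m.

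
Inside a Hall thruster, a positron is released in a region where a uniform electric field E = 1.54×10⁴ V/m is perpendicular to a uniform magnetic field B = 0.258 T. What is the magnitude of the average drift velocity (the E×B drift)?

In crossed fields the guiding centre drifts at v_d = |E×B|/B² = E/B, independent of charge and mass.
v_d = 1.54×10⁴/0.258 = 5.97×10⁴ m/s.

v_d ≈ 5.97×10⁴ m/s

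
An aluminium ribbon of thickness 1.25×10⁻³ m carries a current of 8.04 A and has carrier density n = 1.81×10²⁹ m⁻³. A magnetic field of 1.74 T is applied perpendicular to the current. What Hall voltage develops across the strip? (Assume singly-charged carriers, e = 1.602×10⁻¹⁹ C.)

V_H = IB/(n e t).
V_H = (8.04)(1.74)/((1.81×10²⁹)(1.602×10⁻¹⁹)(1.25×10⁻³)) ≈ 3.86×10⁻⁷ V.

V_H ≈ 3.86×10⁻⁷ V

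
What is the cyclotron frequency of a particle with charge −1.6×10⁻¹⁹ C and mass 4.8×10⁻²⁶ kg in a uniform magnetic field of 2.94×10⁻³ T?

f ≈ 1560 Hz

f = |q|B/(2πm).
f = (1.6×10⁻¹⁹)(2.94×10⁻³)/(2π·4.8×10⁻²⁶) ≈ 1560 Hz.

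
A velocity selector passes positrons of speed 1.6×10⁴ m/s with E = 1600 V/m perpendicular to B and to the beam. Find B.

B = 0.10 T

Balance of forces in the selector: qE = qvB ⇒ B = E/v.
B = 1600/1.6×10⁴ = 0.10 T.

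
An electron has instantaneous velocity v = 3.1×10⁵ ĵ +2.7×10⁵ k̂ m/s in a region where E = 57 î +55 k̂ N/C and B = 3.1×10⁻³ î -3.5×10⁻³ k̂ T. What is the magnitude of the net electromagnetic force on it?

v×B = (-1080, 837, -961) N/C.
E + v×B = (-1030, 837, -906) N/C.
F = q(E + v×B) = (−1.602×10⁻¹⁹ C)·(-1030, 837, -906) = (1.65×10⁻¹⁶, -1.34×10⁻¹⁶, 1.45×10⁻¹⁶) N.
|F| = 2.57×10⁻¹⁶ N.

|F| ≈ 2.57×10⁻¹⁶ N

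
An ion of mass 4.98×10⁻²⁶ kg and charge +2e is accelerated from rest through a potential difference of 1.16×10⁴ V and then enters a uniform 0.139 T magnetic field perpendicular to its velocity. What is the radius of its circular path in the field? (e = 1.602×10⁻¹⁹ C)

r ≈ 0.432 m

Acceleration: |q|V = ½mv² ⇒ v = √(2|q|V/m) = √(2·3.204×10⁻¹⁹·1.16×10⁴/4.98×10⁻²⁶) ≈ 3.863×10⁵ m/s.
In the field: r = mv/(|q|B) = (4.98×10⁻²⁶)(3.863×10⁵)/((3.204×10⁻¹⁹)(0.139)) ≈ 0.432 m.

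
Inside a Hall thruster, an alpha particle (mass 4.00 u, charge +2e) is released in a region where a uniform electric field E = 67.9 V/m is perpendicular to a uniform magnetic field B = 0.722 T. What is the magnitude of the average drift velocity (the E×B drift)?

The E×B drift speed is v_d = E/B.
v_d = 67.9/0.722 = 94.0 m/s.

v_d ≈ 94.0 m/s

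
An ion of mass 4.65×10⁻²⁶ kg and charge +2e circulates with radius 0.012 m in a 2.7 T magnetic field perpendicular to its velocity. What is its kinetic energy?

v = |q|Br/m, then KE = ½mv² = (qBr)²/(2m).
v = (3.204×10⁻¹⁹)(2.7)(0.012)/4.65×10⁻²⁶ ≈ 2.232×10⁵ m/s.
KE = ½(4.65×10⁻²⁶)(2.232×10⁵)² ≈ 1.2×10⁻¹⁵ J.

KE ≈ 1.2×10⁻¹⁵ J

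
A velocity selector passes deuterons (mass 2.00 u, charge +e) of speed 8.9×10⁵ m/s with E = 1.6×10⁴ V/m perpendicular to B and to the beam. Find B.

Balance of forces in the selector: qE = qvB ⇒ B = E/v.
B = 1.6×10⁴/8.9×10⁵ = 0.018 T.

B = 0.018 T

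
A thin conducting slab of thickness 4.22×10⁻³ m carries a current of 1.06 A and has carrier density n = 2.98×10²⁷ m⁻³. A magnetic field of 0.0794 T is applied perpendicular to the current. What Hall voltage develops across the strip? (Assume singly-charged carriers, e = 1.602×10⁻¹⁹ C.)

V_H = IB/(n e t).
V_H = (1.06)(0.0794)/((2.98×10²⁷)(1.602×10⁻¹⁹)(4.22×10⁻³)) ≈ 4.18×10⁻⁸ V.

V_H ≈ 4.18×10⁻⁸ V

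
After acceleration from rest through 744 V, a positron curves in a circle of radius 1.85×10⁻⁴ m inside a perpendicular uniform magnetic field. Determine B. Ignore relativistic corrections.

v = √(2|q|V/m) = √(2·1.602×10⁻¹⁹·744/9.109×10⁻³¹) ≈ 1.618×10⁷ m/s.
B = mv/(|q|r) = (9.109×10⁻³¹)(1.618×10⁷)/((1.602×10⁻¹⁹)(1.85×10⁻⁴)) ≈ 0.497 T.

B ≈ 0.497 T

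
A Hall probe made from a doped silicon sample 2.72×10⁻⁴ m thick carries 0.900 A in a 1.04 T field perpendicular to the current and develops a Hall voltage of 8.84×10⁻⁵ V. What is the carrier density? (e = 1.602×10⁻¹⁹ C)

n ≈ 2.43×10²⁶ m⁻³

From V_H = IB/(n e t), n = IB/(V_H e t).
n = (0.900)(1.04)/((8.84×10⁻⁵)(1.602×10⁻¹⁹)(2.72×10⁻⁴)) ≈ 2.43×10²⁶ m⁻³.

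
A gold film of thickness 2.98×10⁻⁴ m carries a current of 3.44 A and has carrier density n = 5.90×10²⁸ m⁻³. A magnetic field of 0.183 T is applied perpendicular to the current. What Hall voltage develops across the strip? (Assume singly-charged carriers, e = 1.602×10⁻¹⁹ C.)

V_H ≈ 2.24×10⁻⁷ V

V_H = IB/(n e t).
V_H = (3.44)(0.183)/((5.90×10²⁸)(1.602×10⁻¹⁹)(2.98×10⁻⁴)) ≈ 2.24×10⁻⁷ V.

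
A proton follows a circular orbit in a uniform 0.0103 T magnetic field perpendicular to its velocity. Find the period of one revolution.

T ≈ 6.37×10⁻⁶ s

The cyclotron period depends only on m, q, B: T = 2πm/(|q|B).
T = 2π(1.673×10⁻²⁷)/((1.602×10⁻¹⁹)(0.0103)) ≈ 6.37×10⁻⁶ s.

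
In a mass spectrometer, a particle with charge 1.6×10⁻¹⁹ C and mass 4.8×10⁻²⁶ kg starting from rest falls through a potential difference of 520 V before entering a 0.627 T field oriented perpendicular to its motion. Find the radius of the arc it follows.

r ≈ 0.0282 m

Acceleration: |q|V = ½mv² ⇒ v = √(2|q|V/m) = √(2·1.6×10⁻¹⁹·520/4.8×10⁻²⁶) ≈ 5.888×10⁴ m/s.
In the field: r = mv/(|q|B) = (4.8×10⁻²⁶)(5.888×10⁴)/((1.6×10⁻¹⁹)(0.627)) ≈ 0.0282 m.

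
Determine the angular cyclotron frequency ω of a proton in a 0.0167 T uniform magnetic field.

ω = |q|B/m.
ω = (1.602×10⁻¹⁹)(0.0167)/1.673×10⁻²⁷ ≈ 1.60×10⁶ rad/s.

ω ≈ 1.60×10⁶ rad/s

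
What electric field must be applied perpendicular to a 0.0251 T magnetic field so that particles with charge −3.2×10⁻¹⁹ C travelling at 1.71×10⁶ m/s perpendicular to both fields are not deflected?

For straight-line motion qE = qvB, so E = vB.
E = 1.71×10⁶ × 0.0251 = 4.29×10⁴ V/m.

E = 4.29×10⁴ V/m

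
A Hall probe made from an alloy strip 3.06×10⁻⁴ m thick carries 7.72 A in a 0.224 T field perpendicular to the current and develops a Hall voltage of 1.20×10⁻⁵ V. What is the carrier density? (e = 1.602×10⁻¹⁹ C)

From V_H = IB/(n e t), n = IB/(V_H e t).
n = (7.72)(0.224)/((1.20×10⁻⁵)(1.602×10⁻¹⁹)(3.06×10⁻⁴)) ≈ 2.94×10²⁷ m⁻³.

n ≈ 2.94×10²⁷ m⁻³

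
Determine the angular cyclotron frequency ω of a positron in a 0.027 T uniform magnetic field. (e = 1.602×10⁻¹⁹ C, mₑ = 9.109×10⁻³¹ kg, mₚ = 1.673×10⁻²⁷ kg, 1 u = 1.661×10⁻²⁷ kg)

ω ≈ 4.7×10⁹ rad/s

ω = |q|B/m.
ω = (1.602×10⁻¹⁹)(0.027)/9.109×10⁻³¹ ≈ 4.7×10⁹ rad/s.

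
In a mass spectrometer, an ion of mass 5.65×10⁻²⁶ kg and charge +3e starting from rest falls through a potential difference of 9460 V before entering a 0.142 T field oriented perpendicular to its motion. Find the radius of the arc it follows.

r ≈ 0.332 m

Acceleration: |q|V = ½mv² ⇒ v = √(2|q|V/m) = √(2·4.806×10⁻¹⁹·9460/5.65×10⁻²⁶) ≈ 4.012×10⁵ m/s.
In the field: r = mv/(|q|B) = (5.65×10⁻²⁶)(4.012×10⁵)/((4.806×10⁻¹⁹)(0.142)) ≈ 0.332 m.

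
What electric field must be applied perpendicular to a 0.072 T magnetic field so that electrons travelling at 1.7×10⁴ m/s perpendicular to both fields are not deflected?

For straight-line motion qE = qvB, so E = vB.
E = 1.7×10⁴ × 0.072 = 1200 V/m.

E = 1200 V/m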